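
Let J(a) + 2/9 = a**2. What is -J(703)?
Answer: -4447879/9 ≈ -4.9421e+5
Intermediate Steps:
J(a) = -2/9 + a**2
-J(703) = -(-2/9 + 703**2) = -(-2/9 + 494209) = -1*4447879/9 = -4447879/9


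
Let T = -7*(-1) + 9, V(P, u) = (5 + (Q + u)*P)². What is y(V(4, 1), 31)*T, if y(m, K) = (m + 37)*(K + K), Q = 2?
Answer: 323392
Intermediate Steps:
V(P, u) = (5 + P*(2 + u))² (V(P, u) = (5 + (2 + u)*P)² = (5 + P*(2 + u))²)
y(m, K) = 2*K*(37 + m) (y(m, K) = (37 + m)*(2*K) = 2*K*(37 + m))
T = 16 (T = 7 + 9 = 16)
y(V(4, 1), 31)*T = (2*31*(37 + (5 + 2*4 + 4*1)²))*16 = (2*31*(37 + (5 + 8 + 4)²))*16 = (2*31*(37 + 17²))*16 = (2*31*(37 + 289))*16 = (2*31*326)*16 = 20212*16 = 323392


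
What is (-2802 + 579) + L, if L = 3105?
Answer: 882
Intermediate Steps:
(-2802 + 579) + L = (-2802 + 579) + 3105 = -2223 + 3105 = 882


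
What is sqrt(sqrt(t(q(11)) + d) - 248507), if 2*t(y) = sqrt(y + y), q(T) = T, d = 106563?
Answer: sqrt(-994028 + 2*sqrt(2)*sqrt(213126 + sqrt(22)))/2 ≈ 498.18*I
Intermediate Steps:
t(y) = sqrt(2)*sqrt(y)/2 (t(y) = sqrt(y + y)/2 = sqrt(2*y)/2 = (sqrt(2)*sqrt(y))/2 = sqrt(2)*sqrt(y)/2)
sqrt(sqrt(t(q(11)) + d) - 248507) = sqrt(sqrt(sqrt(2)*sqrt(11)/2 + 106563) - 248507) = sqrt(sqrt(sqrt(22)/2 + 106563) - 248507) = sqrt(sqrt(106563 + sqrt(22)/2) - 248507) = sqrt(-248507 + sqrt(106563 + sqrt(22)/2))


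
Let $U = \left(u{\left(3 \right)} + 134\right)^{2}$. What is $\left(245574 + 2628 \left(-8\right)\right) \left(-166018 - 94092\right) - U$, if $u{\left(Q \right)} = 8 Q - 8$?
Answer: $-58407723000$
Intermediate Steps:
$u{\left(Q \right)} = -8 + 8 Q$
$U = 22500$ ($U = \left(\left(-8 + 8 \cdot 3\right) + 134\right)^{2} = \left(\left(-8 + 24\right) + 134\right)^{2} = \left(16 + 134\right)^{2} = 150^{2} = 22500$)
$\left(245574 + 2628 \left(-8\right)\right) \left(-166018 - 94092\right) - U = \left(245574 + 2628 \left(-8\right)\right) \left(-166018 - 94092\right) - 22500 = \left(245574 - 21024\right) \left(-260110\right) - 22500 = 224550 \left(-260110\right) - 22500 = -58407700500 - 22500 = -58407723000$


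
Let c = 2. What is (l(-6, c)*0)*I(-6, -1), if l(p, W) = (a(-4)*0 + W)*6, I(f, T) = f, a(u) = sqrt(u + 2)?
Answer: 0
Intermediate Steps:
a(u) = sqrt(2 + u)
l(p, W) = 6*W (l(p, W) = (sqrt(2 - 4)*0 + W)*6 = (sqrt(-2)*0 + W)*6 = ((I*sqrt(2))*0 + W)*6 = (0 + W)*6 = W*6 = 6*W)
(l(-6, c)*0)*I(-6, -1) = ((6*2)*0)*(-6) = (12*0)*(-6) = 0*(-6) = 0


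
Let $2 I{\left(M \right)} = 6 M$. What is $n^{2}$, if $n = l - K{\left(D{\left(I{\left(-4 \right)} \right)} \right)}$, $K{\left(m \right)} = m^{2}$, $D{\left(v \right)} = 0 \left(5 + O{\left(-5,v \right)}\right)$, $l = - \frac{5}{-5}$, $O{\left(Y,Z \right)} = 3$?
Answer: $1$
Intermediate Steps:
$I{\left(M \right)} = 3 M$ ($I{\left(M \right)} = \frac{6 M}{2} = 3 M$)
$l = 1$ ($l = \left(-5\right) \left(- \frac{1}{5}\right) = 1$)
$D{\left(v \right)} = 0$ ($D{\left(v \right)} = 0 \left(5 + 3\right) = 0 \cdot 8 = 0$)
$n = 1$ ($n = 1 - 0^{2} = 1 - 0 = 1 + 0 = 1$)
$n^{2} = 1^{2} = 1$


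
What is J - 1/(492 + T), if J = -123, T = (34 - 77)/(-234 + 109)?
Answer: -7569914/61543 ≈ -123.00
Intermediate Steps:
T = 43/125 (T = -43/(-125) = -43*(-1/125) = 43/125 ≈ 0.34400)
J - 1/(492 + T) = -123 - 1/(492 + 43/125) = -123 - 1/61543/125 = -123 - 1*125/61543 = -123 - 125/61543 = -7569914/61543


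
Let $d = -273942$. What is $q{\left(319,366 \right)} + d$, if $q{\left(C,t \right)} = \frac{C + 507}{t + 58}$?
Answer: $- \frac{58075291}{212} \approx -2.7394 \cdot 10^{5}$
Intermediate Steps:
$q{\left(C,t \right)} = \frac{507 + C}{58 + t}$
$q{\left(319,366 \right)} + d = \frac{507 + 319}{58 + 366} - 273942 = \frac{1}{424} \cdot 826 - 273942 = \frac{413}{212} - 273942 = - \frac{58075291}{212}$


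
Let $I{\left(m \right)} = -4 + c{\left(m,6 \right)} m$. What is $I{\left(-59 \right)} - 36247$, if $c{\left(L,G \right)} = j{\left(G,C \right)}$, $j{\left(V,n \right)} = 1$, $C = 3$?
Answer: $-36310$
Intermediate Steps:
$c{\left(L,G \right)} = 1$
$I{\left(m \right)} = -4 + m$ ($I{\left(m \right)} = -4 + 1 m = -4 + m$)
$I{\left(-59 \right)} - 36247 = \left(-4 - 59\right) - 36247 = -63 - 36247 = -36310$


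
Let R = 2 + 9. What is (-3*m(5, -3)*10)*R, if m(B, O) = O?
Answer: 990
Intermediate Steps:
R = 11
(-3*m(5, -3)*10)*R = (-3*(-3)*10)*11 = (9*10)*11 = 90*11 = 990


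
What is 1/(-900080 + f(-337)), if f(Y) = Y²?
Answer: -1/786511 ≈ -1.2714e-6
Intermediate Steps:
1/(-900080 + f(-337)) = 1/(-900080 + (-337)²) = 1/(-900080 + 113569) = 1/(-786511) = -1/786511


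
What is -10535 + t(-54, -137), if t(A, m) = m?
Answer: -10672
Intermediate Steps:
-10535 + t(-54, -137) = -10535 - 137 = -10672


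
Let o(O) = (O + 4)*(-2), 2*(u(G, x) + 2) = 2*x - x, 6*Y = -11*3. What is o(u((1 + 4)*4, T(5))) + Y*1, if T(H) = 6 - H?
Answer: -21/2 ≈ -10.500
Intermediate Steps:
Y = -11/2 (Y = (-11*3)/6 = (⅙)*(-33) = -11/2 ≈ -5.5000)
u(G, x) = -2 + x/2 (u(G, x) = -2 + (2*x - x)/2 = -2 + x/2)
o(O) = -8 - 2*O (o(O) = (4 + O)*(-2) = -8 - 2*O)
o(u((1 + 4)*4, T(5))) + Y*1 = (-8 - 2*(-2 + (6 - 1*5)/2)) - 11/2*1 = (-8 - 2*(-2 + (6 - 5)/2)) - 11/2 = (-8 - 2*(-2 + (½)*1)) - 11/2 = (-8 - 2*(-2 + ½)) - 11/2 = (-8 - 2*(-3/2)) - 11/2 = (-8 + 3) - 11/2 = -5 - 11/2 = -21/2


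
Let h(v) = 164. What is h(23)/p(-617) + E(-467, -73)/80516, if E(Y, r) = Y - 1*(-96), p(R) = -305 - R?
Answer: 1636109/3140124 ≈ 0.52103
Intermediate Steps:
E(Y, r) = 96 + Y (E(Y, r) = Y + 96 = 96 + Y)
h(23)/p(-617) + E(-467, -73)/80516 = 164/(-305 - 1*(-617)) + (96 - 467)/80516 = 164/(-305 + 617) - 371*1/80516 = 164/312 - 371/80516 = 164*(1/312) - 371/80516 = 41/78 - 371/80516 = 1636109/3140124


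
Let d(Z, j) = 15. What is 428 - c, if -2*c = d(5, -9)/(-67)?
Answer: 57337/134 ≈ 427.89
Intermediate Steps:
c = 15/134 (c = -15/(2*(-67)) = -15*(-1)/(2*67) = -1/2*(-15/67) = 15/134 ≈ 0.11194)
428 - c = 428 - 1*15/134 = 428 - 15/134 = 57337/134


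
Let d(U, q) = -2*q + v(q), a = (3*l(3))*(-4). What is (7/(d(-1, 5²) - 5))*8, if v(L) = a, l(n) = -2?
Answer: -56/31 ≈ -1.8065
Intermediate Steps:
a = 24 (a = (3*(-2))*(-4) = -6*(-4) = 24)
v(L) = 24
d(U, q) = 24 - 2*q (d(U, q) = -2*q + 24 = 24 - 2*q)
(7/(d(-1, 5²) - 5))*8 = (7/((24 - 2*5²) - 5))*8 = (7/((24 - 2*25) - 5))*8 = (7/((24 - 50) - 5))*8 = (7/(-26 - 5))*8 = (7/(-31))*8 = -1/31*7*8 = -7/31*8 = -56/31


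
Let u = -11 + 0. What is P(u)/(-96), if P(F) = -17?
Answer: 17/96 ≈ 0.17708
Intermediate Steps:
u = -11
P(u)/(-96) = -17/(-96) = -17*(-1/96) = 17/96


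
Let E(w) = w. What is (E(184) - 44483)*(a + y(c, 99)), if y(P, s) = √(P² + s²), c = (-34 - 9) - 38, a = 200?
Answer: -8859800 - 398691*√202 ≈ -1.4526e+7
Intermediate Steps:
c = -81 (c = -43 - 38 = -81)
(E(184) - 44483)*(a + y(c, 99)) = (184 - 44483)*(200 + √((-81)² + 99²)) = -44299*(200 + √(6561 + 9801)) = -44299*(200 + √16362) = -44299*(200 + 9*√202) = -8859800 - 398691*√202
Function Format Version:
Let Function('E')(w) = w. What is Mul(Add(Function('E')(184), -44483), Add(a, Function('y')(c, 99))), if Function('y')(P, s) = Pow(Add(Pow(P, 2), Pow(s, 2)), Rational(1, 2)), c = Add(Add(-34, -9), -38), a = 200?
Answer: Add(-8859800, Mul(-398691, Pow(202, Rational(1, 2)))) ≈ -1.4526e+7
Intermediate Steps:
c = -81 (c = Add(-43, -38) = -81)
Mul(Add(Function('E')(184), -44483), Add(a, Function('y')(c, 99))) = Mul(Add(184, -44483), Add(200, Pow(Add(Pow(-81, 2), Pow(99, 2)), Rational(1, 2)))) = Mul(-44299, Add(200, Pow(Add(6561, 9801), Rational(1, 2)))) = Mul(-44299, Add(200, Pow(16362, Rational(1, 2)))) = Mul(-44299, Add(200, Mul(9, Pow(202, Rational(1, 2))))) = Add(-8859800, Mul(-398691, Pow(202, Rational(1, 2))))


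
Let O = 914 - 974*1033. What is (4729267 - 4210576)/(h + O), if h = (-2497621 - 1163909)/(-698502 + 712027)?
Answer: -467686385/906624682 ≈ -0.51585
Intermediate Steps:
O = -1005228 (O = 914 - 1006142 = -1005228)
h = -732306/2705 (h = -3661530/13525 = -3661530*1/13525 = -732306/2705 ≈ -270.72)
(4729267 - 4210576)/(h + O) = (4729267 - 4210576)/(-732306/2705 - 1005228) = 518691/(-2719874046/2705) = 518691*(-2705/2719874046) = -467686385/906624682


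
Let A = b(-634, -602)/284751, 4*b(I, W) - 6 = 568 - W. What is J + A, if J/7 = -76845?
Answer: -51057277957/94917 ≈ -5.3792e+5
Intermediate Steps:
J = -537915 (J = 7*(-76845) = -537915)
b(I, W) = 287/2 - W/4 (b(I, W) = 3/2 + (568 - W)/4 = 3/2 + (142 - W/4) = 287/2 - W/4)
A = 98/94917 (A = (287/2 - ¼*(-602))/284751 = (287/2 + 301/2)*(1/284751) = 294*(1/284751) = 98/94917 ≈ 0.0010325)
J + A = -537915 + 98/94917 = -51057277957/94917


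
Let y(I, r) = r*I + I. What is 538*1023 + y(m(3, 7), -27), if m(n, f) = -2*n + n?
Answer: 550452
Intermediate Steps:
m(n, f) = -n
y(I, r) = I + I*r (y(I, r) = I*r + I = I + I*r)
538*1023 + y(m(3, 7), -27) = 538*1023 + (-1*3)*(1 - 27) = 550374 - 3*(-26) = 550374 + 78 = 550452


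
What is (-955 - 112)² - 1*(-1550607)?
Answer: 2689096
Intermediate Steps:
(-955 - 112)² - 1*(-1550607) = (-1067)² + 1550607 = 1138489 + 1550607 = 2689096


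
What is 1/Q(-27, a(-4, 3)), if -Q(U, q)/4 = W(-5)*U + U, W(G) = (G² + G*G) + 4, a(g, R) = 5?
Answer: 1/5940 ≈ 0.00016835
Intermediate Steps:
W(G) = 4 + 2*G² (W(G) = (G² + G²) + 4 = 2*G² + 4 = 4 + 2*G²)
Q(U, q) = -220*U (Q(U, q) = -4*((4 + 2*(-5)²)*U + U) = -4*((4 + 2*25)*U + U) = -4*((4 + 50)*U + U) = -4*(54*U + U) = -220*U)
1/Q(-27, a(-4, 3)) = 1/(-220*(-27)) = 1/5940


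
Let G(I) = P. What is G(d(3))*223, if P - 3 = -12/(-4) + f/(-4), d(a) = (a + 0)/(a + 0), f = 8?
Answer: 892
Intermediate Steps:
d(a) = 1 (d(a) = a/a = 1)
P = 4 (P = 3 + (-12/(-4) + 8/(-4)) = 3 + (-12*(-1/4) + 8*(-1/4)) = 3 + (3 - 2) = 3 + 1 = 4)
G(I) = 4
G(d(3))*223 = 4*223 = 892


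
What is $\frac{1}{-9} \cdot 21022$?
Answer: $- \frac{21022}{9} \approx -2335.8$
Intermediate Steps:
$\frac{1}{-9} \cdot 21022 = \left(- \frac{1}{9}\right) 21022 = - \frac{21022}{9}$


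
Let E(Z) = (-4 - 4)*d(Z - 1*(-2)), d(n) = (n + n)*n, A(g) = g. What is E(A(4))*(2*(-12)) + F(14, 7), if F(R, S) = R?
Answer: 13838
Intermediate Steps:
d(n) = 2*n**2 (d(n) = (2*n)*n = 2*n**2)
E(Z) = -16*(2 + Z)**2 (E(Z) = (-4 - 4)*(2*(Z - 1*(-2))**2) = -16*(Z + 2)**2 = -16*(2 + Z)**2)
E(A(4))*(2*(-12)) + F(14, 7) = (-16*(2 + 4)**2)*(2*(-12)) + 14 = -16*6**2*(-24) + 14 = -16*36*(-24) + 14 = -576*(-24) + 14 = 13824 + 14 = 13838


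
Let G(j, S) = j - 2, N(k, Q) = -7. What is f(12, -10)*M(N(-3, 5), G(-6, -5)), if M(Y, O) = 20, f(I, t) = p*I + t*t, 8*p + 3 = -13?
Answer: 1520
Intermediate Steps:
p = -2 (p = -3/8 + (⅛)*(-13) = -3/8 - 13/8 = -2)
G(j, S) = -2 + j
f(I, t) = t² - 2*I (f(I, t) = -2*I + t*t = -2*I + t² = t² - 2*I)
f(12, -10)*M(N(-3, 5), G(-6, -5)) = ((-10)² - 2*12)*20 = (100 - 24)*20 = 76*20 = 1520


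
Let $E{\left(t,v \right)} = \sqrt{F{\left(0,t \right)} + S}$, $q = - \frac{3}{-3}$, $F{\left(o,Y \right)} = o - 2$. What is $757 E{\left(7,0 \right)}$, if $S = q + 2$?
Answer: $757$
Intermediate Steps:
$F{\left(o,Y \right)} = -2 + o$
$q = 1$ ($q = \left(-3\right) \left(- \frac{1}{3}\right) = 1$)
$S = 3$ ($S = 1 + 2 = 3$)
$E{\left(t,v \right)} = 1$ ($E{\left(t,v \right)} = \sqrt{\left(-2 + 0\right) + 3} = \sqrt{-2 + 3} = \sqrt{1} = 1$)
$757 E{\left(7,0 \right)} = 757 \cdot 1 = 757$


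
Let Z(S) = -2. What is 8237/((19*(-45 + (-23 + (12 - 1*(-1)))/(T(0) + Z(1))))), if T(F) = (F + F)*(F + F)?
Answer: -8237/760 ≈ -10.838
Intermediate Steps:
T(F) = 4*F² (T(F) = (2*F)*(2*F) = 4*F²)
8237/((19*(-45 + (-23 + (12 - 1*(-1)))/(T(0) + Z(1))))) = 8237/((19*(-45 + (-23 + (12 - 1*(-1)))/(4*0² - 2)))) = 8237/((19*(-45 + (-23 + (12 + 1))/(4*0 - 2)))) = 8237/((19*(-45 + (-23 + 13)/(0 - 2)))) = 8237/((19*(-45 - 10/(-2)))) = 8237/((19*(-45 - 10*(-½)))) = 8237/((19*(-45 + 5))) = 8237/((19*(-40))) = 8237/(-760) = 8237*(-1/760) = -8237/760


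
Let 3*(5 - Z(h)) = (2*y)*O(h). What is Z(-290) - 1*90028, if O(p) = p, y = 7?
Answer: -266009/3 ≈ -88670.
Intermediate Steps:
Z(h) = 5 - 14*h/3 (Z(h) = 5 - 2*7*h/3 = 5 - 14*h/3)
Z(-290) - 1*90028 = (5 - 14/3*(-290)) - 1*90028 = (5 + 4060/3) - 90028 = 4075/3 - 90028 = -266009/3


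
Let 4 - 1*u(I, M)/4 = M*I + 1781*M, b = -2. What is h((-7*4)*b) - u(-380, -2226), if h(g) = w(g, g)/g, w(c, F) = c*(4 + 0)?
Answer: -12474516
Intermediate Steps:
w(c, F) = 4*c (w(c, F) = c*4 = 4*c)
h(g) = 4 (h(g) = (4*g)/g = 4)
u(I, M) = 16 - 7124*M - 4*I*M (u(I, M) = 16 - 4*(M*I + 1781*M) = 16 - 4*(I*M + 1781*M) = 16 - 4*(1781*M + I*M) = 16 + (-7124*M - 4*I*M) = 16 - 7124*M - 4*I*M)
h((-7*4)*b) - u(-380, -2226) = 4 - (16 - 7124*(-2226) - 4*(-380)*(-2226)) = 4 - (16 + 15858024 - 3383520) = 4 - 1*12474520 = 4 - 12474520 = -12474516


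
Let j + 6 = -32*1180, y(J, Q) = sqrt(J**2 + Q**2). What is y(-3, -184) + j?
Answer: -37766 + sqrt(33865) ≈ -37582.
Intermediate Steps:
j = -37766 (j = -6 - 32*1180 = -6 - 37760 = -37766)
y(-3, -184) + j = sqrt((-3)**2 + (-184)**2) - 37766 = sqrt(9 + 33856) - 37766 = sqrt(33865) - 37766 = -37766 + sqrt(33865)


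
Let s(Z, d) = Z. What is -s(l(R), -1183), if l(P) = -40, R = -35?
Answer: 40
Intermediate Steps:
-s(l(R), -1183) = -1*(-40) = 40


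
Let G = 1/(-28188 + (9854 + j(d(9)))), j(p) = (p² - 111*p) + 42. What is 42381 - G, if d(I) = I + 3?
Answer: 825581881/19480 ≈ 42381.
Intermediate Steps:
d(I) = 3 + I
j(p) = 42 + p² - 111*p
G = -1/19480 (G = 1/(-28188 + (9854 + (42 + (3 + 9)² - 111*(3 + 9)))) = 1/(-28188 + (9854 + (42 + 12² - 111*12))) = 1/(-28188 + (9854 + (42 + 144 - 1332))) = 1/(-28188 + (9854 - 1146)) = 1/(-28188 + 8708) = 1/(-19480) = -1/19480 ≈ -5.1335e-5)
42381 - G = 42381 - 1*(-1/19480) = 42381 + 1/19480 = 825581881/19480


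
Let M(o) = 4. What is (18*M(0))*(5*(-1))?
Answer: -360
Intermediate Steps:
(18*M(0))*(5*(-1)) = (18*4)*(5*(-1)) = 72*(-5) = -360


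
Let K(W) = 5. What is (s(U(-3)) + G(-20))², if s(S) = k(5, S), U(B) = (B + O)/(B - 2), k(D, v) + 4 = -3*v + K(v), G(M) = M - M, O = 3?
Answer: 1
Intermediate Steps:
G(M) = 0
k(D, v) = 1 - 3*v (k(D, v) = -4 + (-3*v + 5) = -4 + (5 - 3*v) = 1 - 3*v)
U(B) = (3 + B)/(-2 + B) (U(B) = (B + 3)/(B - 2) = (3 + B)/(-2 + B))
s(S) = 1 - 3*S
(s(U(-3)) + G(-20))² = ((1 - 3*(3 - 3)/(-2 - 3)) + 0)² = ((1 - 3*0/(-5)) + 0)² = ((1 - (-3)*0/5) + 0)² = ((1 - 3*0) + 0)² = ((1 + 0) + 0)² = (1 + 0)² = 1² = 1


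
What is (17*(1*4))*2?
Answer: 136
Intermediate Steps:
(17*(1*4))*2 = (17*4)*2 = 68*2 = 136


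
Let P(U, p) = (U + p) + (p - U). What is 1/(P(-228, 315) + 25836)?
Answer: 1/26466 ≈ 3.7784e-5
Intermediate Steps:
P(U, p) = 2*p
1/(P(-228, 315) + 25836) = 1/(2*315 + 25836) = 1/(630 + 25836) = 1/26466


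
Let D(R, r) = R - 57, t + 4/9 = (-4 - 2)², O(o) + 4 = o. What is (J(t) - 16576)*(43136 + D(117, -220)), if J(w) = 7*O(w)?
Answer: -6358278416/9 ≈ -7.0648e+8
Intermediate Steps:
O(o) = -4 + o
t = 320/9 (t = -4/9 + (-4 - 2)² = -4/9 + (-6)² = -4/9 + 36 = 320/9 ≈ 35.556)
D(R, r) = -57 + R
J(w) = -28 + 7*w (J(w) = 7*(-4 + w) = -28 + 7*w)
(J(t) - 16576)*(43136 + D(117, -220)) = ((-28 + 7*(320/9)) - 16576)*(43136 + (-57 + 117)) = ((-28 + 2240/9) - 16576)*(43136 + 60) = (1988/9 - 16576)*43196 = -147196/9*43196 = -6358278416/9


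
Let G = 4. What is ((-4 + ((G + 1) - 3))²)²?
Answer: 16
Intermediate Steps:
((-4 + ((G + 1) - 3))²)² = ((-4 + ((4 + 1) - 3))²)² = ((-4 + (5 - 3))²)² = ((-4 + 2)²)² = ((-2)²)² = 4² = 16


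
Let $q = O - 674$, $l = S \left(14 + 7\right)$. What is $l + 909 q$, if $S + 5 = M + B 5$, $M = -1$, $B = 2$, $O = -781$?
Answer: $-1322511$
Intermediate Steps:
$S = 4$ ($S = -5 + \left(-1 + 2 \cdot 5\right) = -5 + \left(-1 + 10\right) = -5 + 9 = 4$)
$l = 84$ ($l = 4 \left(14 + 7\right) = 4 \cdot 21 = 84$)
$q = -1455$ ($q = -781 - 674 = -1455$)
$l + 909 q = 84 + 909 \left(-1455\right) = 84 - 1322595 = -1322511$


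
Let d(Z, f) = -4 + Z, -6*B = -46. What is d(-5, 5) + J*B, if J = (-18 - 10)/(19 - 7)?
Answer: -242/9 ≈ -26.889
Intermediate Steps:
J = -7/3 (J = -28/12 = -28*1/12 = -7/3 ≈ -2.3333)
B = 23/3 (B = -⅙*(-46) = 23/3 ≈ 7.6667)
d(-5, 5) + J*B = (-4 - 5) - 7/3*23/3 = -9 - 161/9 = -242/9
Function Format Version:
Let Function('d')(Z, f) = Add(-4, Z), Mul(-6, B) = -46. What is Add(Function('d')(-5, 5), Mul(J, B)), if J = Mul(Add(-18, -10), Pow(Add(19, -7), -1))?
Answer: Rational(-242, 9) ≈ -26.889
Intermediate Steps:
J = Rational(-7, 3) (J = Mul(-28, Pow(12, -1)) = Mul(-28, Rational(1, 12)) = Rational(-7, 3) ≈ -2.3333)
B = Rational(23, 3) (B = Mul(Rational(-1, 6), -46) = Rational(23, 3) ≈ 7.6667)
Add(Function('d')(-5, 5), Mul(J, B)) = Add(Add(-4, -5), Mul(Rational(-7, 3), Rational(23, 3))) = Add(-9, Rational(-161, 9)) = Rational(-242, 9)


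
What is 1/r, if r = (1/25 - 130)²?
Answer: 625/10556001 ≈ 5.9208e-5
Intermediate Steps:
r = 10556001/625 (r = (1/25 - 130)² = (-3249/25)² = 10556001/625 ≈ 16890.)
1/r = 1/(10556001/625) = 625/10556001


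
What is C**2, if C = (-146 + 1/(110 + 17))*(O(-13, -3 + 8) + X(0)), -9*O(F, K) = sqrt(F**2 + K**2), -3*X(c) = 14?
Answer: 673099077398/1306449 + 9625523068*sqrt(194)/435483 ≈ 8.2307e+5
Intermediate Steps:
X(c) = -14/3 (X(c) = -1/3*14 = -14/3)
O(F, K) = -sqrt(F**2 + K**2)/9
C = 259574/381 + 18541*sqrt(194)/1143 (C = (-146 + 1/(110 + 17))*(-sqrt((-13)**2 + (-3 + 8)**2)/9 - 14/3) = (-146 + 1/127)*(-sqrt(169 + 5**2)/9 - 14/3) = (-146 + 1/127)*(-sqrt(169 + 25)/9 - 14/3) = -18541*(-sqrt(194)/9 - 14/3)/127 = -18541*(-14/3 - sqrt(194)/9)/127 = 259574/381 + 18541*sqrt(194)/1143 ≈ 907.23)
C**2 = (259574/381 + 18541*sqrt(194)/1143)**2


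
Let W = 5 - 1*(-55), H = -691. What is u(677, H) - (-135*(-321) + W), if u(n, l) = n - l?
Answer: -42027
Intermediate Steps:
W = 60 (W = 5 + 55 = 60)
u(677, H) - (-135*(-321) + W) = (677 - 1*(-691)) - (-135*(-321) + 60) = (677 + 691) - (43335 + 60) = 1368 - 1*43395 = 1368 - 43395 = -42027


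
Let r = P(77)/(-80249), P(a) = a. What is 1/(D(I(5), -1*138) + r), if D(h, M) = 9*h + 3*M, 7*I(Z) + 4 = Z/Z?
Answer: -561743/234728864 ≈ -0.0023932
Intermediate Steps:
I(Z) = -3/7 (I(Z) = -4/7 + (Z/Z)/7 = -4/7 + (⅐)*1 = -4/7 + ⅐ = -3/7)
D(h, M) = 3*M + 9*h
r = -77/80249 (r = 77/(-80249) = 77*(-1/80249) = -77/80249 ≈ -0.00095951)
1/(D(I(5), -1*138) + r) = 1/((3*(-1*138) + 9*(-3/7)) - 77/80249) = 1/((3*(-138) - 27/7) - 77/80249) = 1/((-414 - 27/7) - 77/80249) = 1/(-2925/7 - 77/80249) = 1/(-234728864/561743) = -561743/234728864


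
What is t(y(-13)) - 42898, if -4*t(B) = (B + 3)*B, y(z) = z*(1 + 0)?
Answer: -85861/2 ≈ -42931.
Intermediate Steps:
y(z) = z (y(z) = z*1 = z)
t(B) = -B*(3 + B)/4 (t(B) = -(B + 3)*B/4 = -(3 + B)*B/4 = -B*(3 + B)/4)
t(y(-13)) - 42898 = -¼*(-13)*(3 - 13) - 42898 = -¼*(-13)*(-10) - 42898 = -65/2 - 42898 = -85861/2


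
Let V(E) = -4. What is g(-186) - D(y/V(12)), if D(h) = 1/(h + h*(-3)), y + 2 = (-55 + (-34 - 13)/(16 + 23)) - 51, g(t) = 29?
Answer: 123589/4259 ≈ 29.018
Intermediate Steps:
y = -4259/39 (y = -2 + ((-55 + (-34 - 13)/(16 + 23)) - 51) = -2 + ((-55 - 47/39) - 51) = -2 + (-2192/39 - 51) = -2 - 4181/39 = -4259/39 ≈ -109.21)
D(h) = -1/(2*h) (D(h) = 1/(h - 3*h) = 1/(-2*h) = -1/(2*h))
g(-186) - D(y/V(12)) = 29 - (-1)/(2*((-4259/39/(-4)))) = 29 - (-1)/(2*((-4259/39*(-¼)))) = 29 - (-1)/(2*4259/156) = 29 - (-1)*156/(2*4259) = 29 - 1*(-78/4259) = 29 + 78/4259 = 123589/4259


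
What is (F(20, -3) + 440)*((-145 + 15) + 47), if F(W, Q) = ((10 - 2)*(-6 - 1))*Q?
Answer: -50464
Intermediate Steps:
F(W, Q) = -56*Q (F(W, Q) = (8*(-7))*Q = -56*Q)
(F(20, -3) + 440)*((-145 + 15) + 47) = (-56*(-3) + 440)*((-145 + 15) + 47) = (168 + 440)*(-130 + 47) = 608*(-83) = -50464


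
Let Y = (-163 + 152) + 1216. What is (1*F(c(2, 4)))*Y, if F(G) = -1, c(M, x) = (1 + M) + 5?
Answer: -1205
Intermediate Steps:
c(M, x) = 6 + M
Y = 1205 (Y = -11 + 1216 = 1205)
(1*F(c(2, 4)))*Y = (1*(-1))*1205 = -1*1205 = -1205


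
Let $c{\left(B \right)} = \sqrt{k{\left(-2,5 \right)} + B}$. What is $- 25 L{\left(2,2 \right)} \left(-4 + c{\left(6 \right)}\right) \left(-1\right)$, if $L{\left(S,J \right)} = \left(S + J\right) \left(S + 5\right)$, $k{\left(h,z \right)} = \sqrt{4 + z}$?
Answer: $-700$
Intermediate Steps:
$c{\left(B \right)} = \sqrt{3 + B}$ ($c{\left(B \right)} = \sqrt{\sqrt{4 + 5} + B} = \sqrt{\sqrt{9} + B} = \sqrt{3 + B}$)
$L{\left(S,J \right)} = \left(5 + S\right) \left(J + S\right)$ ($L{\left(S,J \right)} = \left(J + S\right) \left(5 + S\right) = \left(5 + S\right) \left(J + S\right)$)
$- 25 L{\left(2,2 \right)} \left(-4 + c{\left(6 \right)}\right) \left(-1\right) = - 25 \left(2^{2} + 5 \cdot 2 + 5 \cdot 2 + 2 \cdot 2\right) \left(-4 + \sqrt{3 + 6}\right) \left(-1\right) = - 25 \left(4 + 10 + 10 + 4\right) \left(-4 + \sqrt{9}\right) \left(-1\right) = \left(-25\right) 28 \left(-4 + 3\right) \left(-1\right) = - 700 \left(\left(-1\right) \left(-1\right)\right) = \left(-700\right) 1 = -700$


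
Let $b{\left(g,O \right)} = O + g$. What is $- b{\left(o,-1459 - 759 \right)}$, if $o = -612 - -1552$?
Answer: $1278$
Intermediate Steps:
$o = 940$ ($o = -612 + 1552 = 940$)
$- b{\left(o,-1459 - 759 \right)} = - (\left(-1459 - 759\right) + 940) = - (-2218 + 940) = \left(-1\right) \left(-1278\right) = 1278$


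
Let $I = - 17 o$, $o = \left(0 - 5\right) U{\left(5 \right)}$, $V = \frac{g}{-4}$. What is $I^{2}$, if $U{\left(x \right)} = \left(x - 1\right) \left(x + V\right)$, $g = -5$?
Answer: $4515625$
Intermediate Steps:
$V = \frac{5}{4}$ ($V = - \frac{5}{-4} = \left(-5\right) \left(- \frac{1}{4}\right) = \frac{5}{4} \approx 1.25$)
$U{\left(x \right)} = \left(-1 + x\right) \left(\frac{5}{4} + x\right)$ ($U{\left(x \right)} = \left(x - 1\right) \left(x + \frac{5}{4}\right) = \left(-1 + x\right) \left(\frac{5}{4} + x\right)$)
$o = -125$ ($o = \left(0 - 5\right) \left(- \frac{5}{4} + 5^{2} + \frac{1}{4} \cdot 5\right) = - 5 \left(- \frac{5}{4} + 25 + \frac{5}{4}\right) = \left(-5\right) 25 = -125$)
$I = 2125$ ($I = \left(-17\right) \left(-125\right) = 2125$)
$I^{2} = 2125^{2} = 4515625$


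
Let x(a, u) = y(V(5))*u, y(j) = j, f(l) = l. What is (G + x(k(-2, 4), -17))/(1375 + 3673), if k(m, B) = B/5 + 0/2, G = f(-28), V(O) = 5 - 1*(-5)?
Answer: -99/2524 ≈ -0.039223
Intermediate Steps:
V(O) = 10 (V(O) = 5 + 5 = 10)
G = -28
k(m, B) = B/5 (k(m, B) = B*(⅕) + 0*(½) = B/5 + 0 = B/5)
x(a, u) = 10*u
(G + x(k(-2, 4), -17))/(1375 + 3673) = (-28 + 10*(-17))/(1375 + 3673) = (-28 - 170)/5048 = -198*1/5048 = -99/2524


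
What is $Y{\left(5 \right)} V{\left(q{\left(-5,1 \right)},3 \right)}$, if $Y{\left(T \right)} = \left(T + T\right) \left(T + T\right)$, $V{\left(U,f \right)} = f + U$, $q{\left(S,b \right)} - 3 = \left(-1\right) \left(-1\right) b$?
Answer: $700$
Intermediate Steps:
$q{\left(S,b \right)} = 3 + b$ ($q{\left(S,b \right)} = 3 + \left(-1\right) \left(-1\right) b = 3 + 1 b = 3 + b$)
$V{\left(U,f \right)} = U + f$
$Y{\left(T \right)} = 4 T^{2}$ ($Y{\left(T \right)} = 2 T 2 T = 4 T^{2}$)
$Y{\left(5 \right)} V{\left(q{\left(-5,1 \right)},3 \right)} = 4 \cdot 5^{2} \left(\left(3 + 1\right) + 3\right) = 4 \cdot 25 \left(4 + 3\right) = 100 \cdot 7 = 700$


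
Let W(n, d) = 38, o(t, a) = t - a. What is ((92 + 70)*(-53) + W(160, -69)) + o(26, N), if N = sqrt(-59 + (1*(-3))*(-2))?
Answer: -8522 - I*sqrt(53) ≈ -8522.0 - 7.2801*I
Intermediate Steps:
N = I*sqrt(53) (N = sqrt(-59 - 3*(-2)) = sqrt(-59 + 6) = sqrt(-53) = I*sqrt(53) ≈ 7.2801*I)
((92 + 70)*(-53) + W(160, -69)) + o(26, N) = ((92 + 70)*(-53) + 38) + (26 - I*sqrt(53)) = (162*(-53) + 38) + (26 - I*sqrt(53)) = (-8586 + 38) + (26 - I*sqrt(53)) = -8548 + (26 - I*sqrt(53)) = -8522 - I*sqrt(53)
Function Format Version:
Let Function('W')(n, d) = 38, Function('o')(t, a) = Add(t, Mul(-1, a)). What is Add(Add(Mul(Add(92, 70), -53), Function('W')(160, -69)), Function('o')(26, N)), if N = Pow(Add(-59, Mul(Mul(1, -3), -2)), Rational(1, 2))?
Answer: Add(-8522, Mul(-1, I, Pow(53, Rational(1, 2)))) ≈ Add(-8522.0, Mul(-7.2801, I))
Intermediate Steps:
N = Mul(I, Pow(53, Rational(1, 2))) (N = Pow(Add(-59, Mul(-3, -2)), Rational(1, 2)) = Pow(Add(-59, 6), Rational(1, 2)) = Pow(-53, Rational(1, 2)) = Mul(I, Pow(53, Rational(1, 2))) ≈ Mul(7.2801, I))
Add(Add(Mul(Add(92, 70), -53), Function('W')(160, -69)), Function('o')(26, N)) = Add(Add(Mul(Add(92, 70), -53), 38), Add(26, Mul(-1, Mul(I, Pow(53, Rational(1, 2)))))) = Add(Add(Mul(162, -53), 38), Add(26, Mul(-1, I, Pow(53, Rational(1, 2))))) = Add(Add(-8586, 38), Add(26, Mul(-1, I, Pow(53, Rational(1, 2))))) = Add(-8548, Add(26, Mul(-1, I, Pow(53, Rational(1, 2))))) = Add(-8522, Mul(-1, I, Pow(53, Rational(1, 2))))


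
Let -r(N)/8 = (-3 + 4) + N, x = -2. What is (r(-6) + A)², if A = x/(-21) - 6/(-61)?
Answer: 2651014144/1640961 ≈ 1615.5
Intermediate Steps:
r(N) = -8 - 8*N (r(N) = -8*((-3 + 4) + N) = -8*(1 + N) = -8 - 8*N)
A = 248/1281 (A = -2/(-21) - 6/(-61) = -2*(-1/21) - 6*(-1/61) = 2/21 + 6/61 = 248/1281 ≈ 0.19360)
(r(-6) + A)² = ((-8 - 8*(-6)) + 248/1281)² = ((-8 + 48) + 248/1281)² = (40 + 248/1281)² = (51488/1281)² = 2651014144/1640961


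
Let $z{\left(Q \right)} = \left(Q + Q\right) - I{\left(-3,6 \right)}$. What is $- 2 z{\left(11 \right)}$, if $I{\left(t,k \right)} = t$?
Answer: $-50$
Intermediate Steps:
$z{\left(Q \right)} = 3 + 2 Q$ ($z{\left(Q \right)} = \left(Q + Q\right) - -3 = 2 Q + 3 = 3 + 2 Q$)
$- 2 z{\left(11 \right)} = - 2 \left(3 + 2 \cdot 11\right) = - 2 \left(3 + 22\right) = \left(-2\right) 25 = -50$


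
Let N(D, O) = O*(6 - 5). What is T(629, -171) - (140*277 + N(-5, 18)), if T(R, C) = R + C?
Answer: -38340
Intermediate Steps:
T(R, C) = C + R
N(D, O) = O (N(D, O) = O*1 = O)
T(629, -171) - (140*277 + N(-5, 18)) = (-171 + 629) - (140*277 + 18) = 458 - (38780 + 18) = 458 - 1*38798 = 458 - 38798 = -38340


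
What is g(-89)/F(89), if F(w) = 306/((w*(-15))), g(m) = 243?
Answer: -36045/34 ≈ -1060.1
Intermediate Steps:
F(w) = -102/(5*w) (F(w) = 306/((-15*w)) = 306*(-1/(15*w)) = -102/(5*w))
g(-89)/F(89) = 243/((-102/5/89)) = 243/((-102/5*1/89)) = 243/(-102/445) = 243*(-445/102) = -36045/34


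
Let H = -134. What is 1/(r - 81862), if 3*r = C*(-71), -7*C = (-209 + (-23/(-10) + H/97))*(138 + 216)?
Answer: -3395/1123425061 ≈ -3.0220e-6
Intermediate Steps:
C = 35725503/3395 (C = -(-209 + (-23/(-10) - 134/97))*(138 + 216)/7 = -(-209 + (-23*(-1/10) - 134*1/97))*354/7 = -(-209 + (23/10 - 134/97))*354/7 = -(-209 + 891/970)*354/7 = -(-201839)*354/6790 = -1/7*(-35725503/485) = 35725503/3395 ≈ 10523.)
r = -845503571/3395 (r = ((35725503/3395)*(-71))/3 = (1/3)*(-2536510713/3395) = -845503571/3395 ≈ -2.4904e+5)
1/(r - 81862) = 1/(-845503571/3395 - 81862) = 1/(-1123425061/3395) = -3395/1123425061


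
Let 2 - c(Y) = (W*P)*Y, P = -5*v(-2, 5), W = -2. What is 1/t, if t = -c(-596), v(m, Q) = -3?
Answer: 1/17878 ≈ 5.5935e-5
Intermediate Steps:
P = 15 (P = -5*(-3) = 15)
c(Y) = 2 + 30*Y (c(Y) = 2 - (-2*15)*Y = 2 - (-30)*Y = 2 + 30*Y)
t = 17878 (t = -(2 + 30*(-596)) = -(2 - 17880) = -1*(-17878) = 17878)
1/t = 1/17878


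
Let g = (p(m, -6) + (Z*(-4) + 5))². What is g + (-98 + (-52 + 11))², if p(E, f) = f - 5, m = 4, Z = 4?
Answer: 19805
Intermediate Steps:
p(E, f) = -5 + f
g = 484 (g = ((-5 - 6) + (4*(-4) + 5))² = (-11 + (-16 + 5))² = (-11 - 11)² = (-22)² = 484)
g + (-98 + (-52 + 11))² = 484 + (-98 + (-52 + 11))² = 484 + (-98 - 41)² = 484 + (-139)² = 484 + 19321 = 19805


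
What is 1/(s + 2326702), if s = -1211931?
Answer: 1/1114771 ≈ 8.9705e-7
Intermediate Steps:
1/(s + 2326702) = 1/(-1211931 + 2326702) = 1/1114771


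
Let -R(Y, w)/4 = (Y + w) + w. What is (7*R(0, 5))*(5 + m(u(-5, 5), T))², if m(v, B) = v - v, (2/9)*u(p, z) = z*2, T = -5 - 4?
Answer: -7000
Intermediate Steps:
R(Y, w) = -8*w - 4*Y (R(Y, w) = -4*((Y + w) + w) = -4*(Y + 2*w) = -8*w - 4*Y)
T = -9
u(p, z) = 9*z (u(p, z) = 9*(z*2)/2 = 9*(2*z)/2 = 9*z)
m(v, B) = 0
(7*R(0, 5))*(5 + m(u(-5, 5), T))² = (7*(-8*5 - 4*0))*(5 + 0)² = (7*(-40 + 0))*5² = (7*(-40))*25 = -280*25 = -7000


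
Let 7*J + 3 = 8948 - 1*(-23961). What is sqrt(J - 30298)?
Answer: 34*I*sqrt(1085)/7 ≈ 159.99*I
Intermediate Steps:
J = 32906/7 (J = -3/7 + (8948 - 1*(-23961))/7 = -3/7 + (8948 + 23961)/7 = -3/7 + (1/7)*32909 = -3/7 + 32909/7 = 32906/7 ≈ 4700.9)
sqrt(J - 30298) = sqrt(32906/7 - 30298) = sqrt(-179180/7) = 34*I*sqrt(1085)/7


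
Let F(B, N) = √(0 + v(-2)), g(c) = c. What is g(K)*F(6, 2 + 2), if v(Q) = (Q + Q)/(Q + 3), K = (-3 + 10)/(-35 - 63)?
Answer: -I/7 ≈ -0.14286*I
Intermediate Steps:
K = -1/14 (K = 7/(-98) = 7*(-1/98) = -1/14 ≈ -0.071429)
v(Q) = 2*Q/(3 + Q) (v(Q) = (2*Q)/(3 + Q) = 2*Q/(3 + Q))
F(B, N) = 2*I (F(B, N) = √(0 + 2*(-2)/(3 - 2)) = √(0 + 2*(-2)/1) = √(0 + 2*(-2)*1) = √(0 - 4) = √(-4) = 2*I)
g(K)*F(6, 2 + 2) = -I/7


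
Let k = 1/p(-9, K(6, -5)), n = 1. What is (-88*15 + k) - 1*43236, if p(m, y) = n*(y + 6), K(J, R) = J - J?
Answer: -267335/6 ≈ -44556.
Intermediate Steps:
K(J, R) = 0
p(m, y) = 6 + y (p(m, y) = 1*(y + 6) = 1*(6 + y) = 6 + y)
k = ⅙ (k = 1/(6 + 0) = 1/6 = ⅙ ≈ 0.16667)
(-88*15 + k) - 1*43236 = (-88*15 + ⅙) - 1*43236 = (-1320 + ⅙) - 43236 = -7919/6 - 43236 = -267335/6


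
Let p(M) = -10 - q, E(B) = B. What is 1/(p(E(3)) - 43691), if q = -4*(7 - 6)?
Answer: -1/43697 ≈ -2.2885e-5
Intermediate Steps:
q = -4 (q = -4*1 = -4)
p(M) = -6 (p(M) = -10 - 1*(-4) = -10 + 4 = -6)
1/(p(E(3)) - 43691) = 1/(-6 - 43691) = 1/(-43697) = -1/43697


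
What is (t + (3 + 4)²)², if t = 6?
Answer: 3025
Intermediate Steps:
(t + (3 + 4)²)² = (6 + (3 + 4)²)² = (6 + 7²)² = (6 + 49)² = 55² = 3025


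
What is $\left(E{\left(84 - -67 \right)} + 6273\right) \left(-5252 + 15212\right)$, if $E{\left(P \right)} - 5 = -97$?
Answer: $61562760$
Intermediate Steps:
$E{\left(P \right)} = -92$ ($E{\left(P \right)} = 5 - 97 = -92$)
$\left(E{\left(84 - -67 \right)} + 6273\right) \left(-5252 + 15212\right) = \left(-92 + 6273\right) \left(-5252 + 15212\right) = 6181 \cdot 9960 = 61562760$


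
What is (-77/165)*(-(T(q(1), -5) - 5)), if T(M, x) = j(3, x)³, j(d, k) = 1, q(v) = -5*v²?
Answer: -28/15 ≈ -1.8667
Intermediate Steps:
T(M, x) = 1 (T(M, x) = 1³ = 1)
(-77/165)*(-(T(q(1), -5) - 5)) = (-77/165)*(-(1 - 5)) = (-77*1/165)*(-1*(-4)) = -7/15*4 = -28/15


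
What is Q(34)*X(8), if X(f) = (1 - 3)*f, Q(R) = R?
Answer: -544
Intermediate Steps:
X(f) = -2*f
Q(34)*X(8) = 34*(-2*8) = 34*(-16) = -544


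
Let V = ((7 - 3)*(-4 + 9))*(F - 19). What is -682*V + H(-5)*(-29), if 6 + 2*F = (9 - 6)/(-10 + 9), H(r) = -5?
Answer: 320685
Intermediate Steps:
F = -9/2 (F = -3 + ((9 - 6)/(-10 + 9))/2 = -3 + (3/(-1))/2 = -3 + (3*(-1))/2 = -3 + (½)*(-3) = -3 - 3/2 = -9/2 ≈ -4.5000)
V = -470 (V = ((7 - 3)*(-4 + 9))*(-9/2 - 19) = (4*5)*(-47/2) = 20*(-47/2) = -470)
-682*V + H(-5)*(-29) = -682*(-470) - 5*(-29) = 320540 + 145 = 320685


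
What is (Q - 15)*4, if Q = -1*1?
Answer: -64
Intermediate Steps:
Q = -1
(Q - 15)*4 = (-1 - 15)*4 = -16*4 = -64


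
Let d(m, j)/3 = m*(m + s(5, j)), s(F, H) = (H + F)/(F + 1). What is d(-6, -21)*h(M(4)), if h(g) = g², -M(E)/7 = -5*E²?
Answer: 48921600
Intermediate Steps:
s(F, H) = (F + H)/(1 + F)
M(E) = 35*E² (M(E) = -(-35)*E² = 35*E²)
d(m, j) = 3*m*(⅚ + m + j/6) (d(m, j) = 3*(m*(m + (5 + j)/(1 + 5))) = 3*(m*(m + (5 + j)/6)) = 3*(m*(m + (⅚ + j/6))) = 3*(m*(⅚ + m + j/6)) = 3*m*(⅚ + m + j/6))
d(-6, -21)*h(M(4)) = ((½)*(-6)*(5 - 21 + 6*(-6)))*(35*4²)² = ((½)*(-6)*(5 - 21 - 36))*(35*16)² = ((½)*(-6)*(-52))*560² = 156*313600 = 48921600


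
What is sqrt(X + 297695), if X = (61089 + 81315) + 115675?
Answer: sqrt(555774) ≈ 745.50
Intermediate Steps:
X = 258079 (X = 142404 + 115675 = 258079)
sqrt(X + 297695) = sqrt(258079 + 297695) = sqrt(555774)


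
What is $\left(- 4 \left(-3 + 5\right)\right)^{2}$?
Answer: $64$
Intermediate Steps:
$\left(- 4 \left(-3 + 5\right)\right)^{2} = \left(\left(-4\right) 2\right)^{2} = \left(-8\right)^{2} = 64$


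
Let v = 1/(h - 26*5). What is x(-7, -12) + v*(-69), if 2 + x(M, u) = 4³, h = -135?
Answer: 16499/265 ≈ 62.260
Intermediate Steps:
x(M, u) = 62 (x(M, u) = -2 + 4³ = -2 + 64 = 62)
v = -1/265 (v = 1/(-135 - 26*5) = 1/(-135 - 130) = 1/(-265) = -1/265 ≈ -0.0037736)
x(-7, -12) + v*(-69) = 62 - 1/265*(-69) = 62 + 69/265 = 16499/265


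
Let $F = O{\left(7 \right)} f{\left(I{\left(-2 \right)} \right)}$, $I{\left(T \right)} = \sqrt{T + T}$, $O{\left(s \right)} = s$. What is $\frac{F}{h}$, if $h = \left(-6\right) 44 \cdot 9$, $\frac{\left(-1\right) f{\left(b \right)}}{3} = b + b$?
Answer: $\frac{7 i}{198} \approx 0.035354 i$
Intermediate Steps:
$I{\left(T \right)} = \sqrt{2} \sqrt{T}$ ($I{\left(T \right)} = \sqrt{2 T} = \sqrt{2} \sqrt{T}$)
$f{\left(b \right)} = - 6 b$ ($f{\left(b \right)} = - 3 \left(b + b\right) = - 3 \cdot 2 b = - 6 b$)
$h = -2376$ ($h = \left(-264\right) 9 = -2376$)
$F = - 84 i$ ($F = 7 \left(- 6 \sqrt{2} \sqrt{-2}\right) = 7 \left(- 6 \sqrt{2} i \sqrt{2}\right) = 7 \left(- 6 \cdot 2 i\right) = 7 \left(- 12 i\right) = - 84 i \approx - 84.0 i$)
$\frac{F}{h} = \frac{\left(-84\right) i}{-2376} = - 84 i \left(- \frac{1}{2376}\right) = \frac{7 i}{198}$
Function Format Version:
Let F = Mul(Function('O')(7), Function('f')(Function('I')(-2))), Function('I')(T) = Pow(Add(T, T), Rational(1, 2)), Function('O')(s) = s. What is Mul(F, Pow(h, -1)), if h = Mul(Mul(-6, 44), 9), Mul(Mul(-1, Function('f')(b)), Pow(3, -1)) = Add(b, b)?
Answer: Mul(Rational(7, 198), I) ≈ Mul(0.035354, I)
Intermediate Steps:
Function('I')(T) = Mul(Pow(2, Rational(1, 2)), Pow(T, Rational(1, 2))) (Function('I')(T) = Pow(Mul(2, T), Rational(1, 2)) = Mul(Pow(2, Rational(1, 2)), Pow(T, Rational(1, 2))))
Function('f')(b) = Mul(-6, b) (Function('f')(b) = Mul(-3, Add(b, b)) = Mul(-3, Mul(2, b)) = Mul(-6, b))
h = -2376 (h = Mul(-264, 9) = -2376)
F = Mul(-84, I) (F = Mul(7, Mul(-6, Mul(Pow(2, Rational(1, 2)), Pow(-2, Rational(1, 2))))) = Mul(7, Mul(-6, Mul(Pow(2, Rational(1, 2)), Mul(I, Pow(2, Rational(1, 2)))))) = Mul(7, Mul(-6, Mul(2, I))) = Mul(7, Mul(-12, I)) = Mul(-84, I) ≈ Mul(-84.000, I))
Mul(F, Pow(h, -1)) = Mul(Mul(-84, I), Pow(-2376, -1)) = Mul(Mul(-84, I), Rational(-1, 2376)) = Mul(Rational(7, 198), I)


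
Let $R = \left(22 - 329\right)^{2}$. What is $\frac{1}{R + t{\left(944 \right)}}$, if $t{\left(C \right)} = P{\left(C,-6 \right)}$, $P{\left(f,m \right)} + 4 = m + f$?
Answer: $\frac{1}{95183} \approx 1.0506 \cdot 10^{-5}$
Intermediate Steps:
$P{\left(f,m \right)} = -4 + f + m$ ($P{\left(f,m \right)} = -4 + \left(m + f\right) = -4 + \left(f + m\right) = -4 + f + m$)
$t{\left(C \right)} = -10 + C$ ($t{\left(C \right)} = -4 + C - 6 = -10 + C$)
$R = 94249$ ($R = \left(-307\right)^{2} = 94249$)
$\frac{1}{R + t{\left(944 \right)}} = \frac{1}{94249 + \left(-10 + 944\right)} = \frac{1}{94249 + 934} = \frac{1}{95183}$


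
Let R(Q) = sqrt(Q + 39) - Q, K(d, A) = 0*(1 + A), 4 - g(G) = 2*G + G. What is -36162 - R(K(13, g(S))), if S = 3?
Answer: -36162 - sqrt(39) ≈ -36168.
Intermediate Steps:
g(G) = 4 - 3*G (g(G) = 4 - (2*G + G) = 4 - 3*G)
K(d, A) = 0
R(Q) = sqrt(39 + Q) - Q
-36162 - R(K(13, g(S))) = -36162 - (sqrt(39 + 0) - 1*0) = -36162 - (sqrt(39) + 0) = -36162 - sqrt(39)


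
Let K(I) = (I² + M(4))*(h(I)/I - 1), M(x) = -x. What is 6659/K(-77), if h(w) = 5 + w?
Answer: -512743/29625 ≈ -17.308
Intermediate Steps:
K(I) = (-1 + (5 + I)/I)*(-4 + I²) (K(I) = (I² - 1*4)*((5 + I)/I - 1) = (I² - 4)*((5 + I)/I - 1) = (-4 + I²)*(-1 + (5 + I)/I) = (-1 + (5 + I)/I)*(-4 + I²))
6659/K(-77) = 6659/(-20/(-77) + 5*(-77)) = 6659/(-20*(-1/77) - 385) = 6659/(20/77 - 385) = 6659/(-29625/77) = 6659*(-77/29625) = -512743/29625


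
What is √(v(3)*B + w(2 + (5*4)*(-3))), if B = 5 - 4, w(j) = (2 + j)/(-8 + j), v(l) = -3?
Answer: I*√2343/33 ≈ 1.4668*I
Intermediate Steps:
w(j) = (2 + j)/(-8 + j)
B = 1
√(v(3)*B + w(2 + (5*4)*(-3))) = √(-3*1 + (2 + (2 + (5*4)*(-3)))/(-8 + (2 + (5*4)*(-3)))) = √(-3 + (2 + (2 + 20*(-3)))/(-8 + (2 + 20*(-3)))) = √(-3 + (2 + (2 - 60))/(-8 + (2 - 60))) = √(-3 + (2 - 58)/(-8 - 58)) = √(-3 - 56/(-66)) = √(-3 - 1/66*(-56)) = √(-3 + 28/33) = √(-71/33) = I*√2343/33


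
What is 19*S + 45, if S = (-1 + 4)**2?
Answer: 216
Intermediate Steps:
S = 9 (S = 3**2 = 9)
19*S + 45 = 19*9 + 45 = 171 + 45 = 216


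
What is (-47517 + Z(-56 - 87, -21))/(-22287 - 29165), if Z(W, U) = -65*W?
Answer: 19111/25726 ≈ 0.74287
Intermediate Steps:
(-47517 + Z(-56 - 87, -21))/(-22287 - 29165) = (-47517 - 65*(-56 - 87))/(-22287 - 29165) = (-47517 - 65*(-143))/(-51452) = (-47517 + 9295)*(-1/51452) = -38222*(-1/51452) = 19111/25726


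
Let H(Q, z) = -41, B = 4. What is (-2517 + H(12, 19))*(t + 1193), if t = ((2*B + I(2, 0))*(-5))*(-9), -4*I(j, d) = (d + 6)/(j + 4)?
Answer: -7887593/2 ≈ -3.9438e+6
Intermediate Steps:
I(j, d) = -(6 + d)/(4*(4 + j)) (I(j, d) = -(d + 6)/(4*(j + 4)) = -(6 + d)/(4*(4 + j)))
t = 1395/4 (t = ((2*4 + (-6 - 1*0)/(4*(4 + 2)))*(-5))*(-9) = ((8 + (1/4)*(-6 + 0)/6)*(-5))*(-9) = ((8 + (1/4)*(1/6)*(-6))*(-5))*(-9) = ((8 - 1/4)*(-5))*(-9) = ((31/4)*(-5))*(-9) = -155/4*(-9) = 1395/4 ≈ 348.75)
(-2517 + H(12, 19))*(t + 1193) = (-2517 - 41)*(1395/4 + 1193) = -2558*6167/4 = -7887593/2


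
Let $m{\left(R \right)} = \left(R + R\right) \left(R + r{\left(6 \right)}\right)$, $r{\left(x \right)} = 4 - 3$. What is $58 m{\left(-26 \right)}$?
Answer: $75400$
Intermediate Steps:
$r{\left(x \right)} = 1$
$m{\left(R \right)} = 2 R \left(1 + R\right)$ ($m{\left(R \right)} = \left(R + R\right) \left(R + 1\right) = 2 R \left(1 + R\right)$)
$58 m{\left(-26 \right)} = 58 \cdot 2 \left(-26\right) \left(1 - 26\right) = 58 \cdot 2 \left(-26\right) \left(-25\right) = 58 \cdot 1300 = 75400$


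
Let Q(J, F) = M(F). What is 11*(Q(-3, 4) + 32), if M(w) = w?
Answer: 396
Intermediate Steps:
Q(J, F) = F
11*(Q(-3, 4) + 32) = 11*(4 + 32) = 11*36 = 396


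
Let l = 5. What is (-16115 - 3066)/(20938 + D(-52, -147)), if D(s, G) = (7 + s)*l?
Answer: -19181/20713 ≈ -0.92604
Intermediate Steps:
D(s, G) = 35 + 5*s (D(s, G) = (7 + s)*5 = 35 + 5*s)
(-16115 - 3066)/(20938 + D(-52, -147)) = (-16115 - 3066)/(20938 + (35 + 5*(-52))) = -19181/(20938 + (35 - 260)) = -19181/(20938 - 225) = -19181/20713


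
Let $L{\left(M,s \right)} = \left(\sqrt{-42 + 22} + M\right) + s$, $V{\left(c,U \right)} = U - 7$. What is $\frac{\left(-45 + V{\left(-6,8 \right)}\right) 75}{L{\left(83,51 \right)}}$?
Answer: $- \frac{18425}{749} + \frac{275 i \sqrt{5}}{749} \approx -24.599 + 0.82099 i$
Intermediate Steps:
$V{\left(c,U \right)} = -7 + U$ ($V{\left(c,U \right)} = U - 7 = -7 + U$)
$L{\left(M,s \right)} = M + s + 2 i \sqrt{5}$ ($L{\left(M,s \right)} = \left(\sqrt{-20} + M\right) + s = \left(2 i \sqrt{5} + M\right) + s = \left(M + 2 i \sqrt{5}\right) + s = M + s + 2 i \sqrt{5}$)
$\frac{\left(-45 + V{\left(-6,8 \right)}\right) 75}{L{\left(83,51 \right)}} = \frac{\left(-45 + \left(-7 + 8\right)\right) 75}{83 + 51 + 2 i \sqrt{5}} = \frac{\left(-45 + 1\right) 75}{134 + 2 i \sqrt{5}} = \frac{\left(-44\right) 75}{134 + 2 i \sqrt{5}} = - \frac{3300}{134 + 2 i \sqrt{5}}$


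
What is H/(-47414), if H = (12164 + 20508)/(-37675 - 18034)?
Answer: 16336/1320693263 ≈ 1.2369e-5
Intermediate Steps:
H = -32672/55709 (H = 32672/(-55709) = 32672*(-1/55709) = -32672/55709 ≈ -0.58648)
H/(-47414) = -32672/55709/(-47414) = -32672/55709*(-1/47414) = 16336/1320693263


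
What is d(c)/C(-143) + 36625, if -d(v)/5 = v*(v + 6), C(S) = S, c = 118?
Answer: 5310535/143 ≈ 37137.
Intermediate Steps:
d(v) = -5*v*(6 + v) (d(v) = -5*v*(v + 6) = -5*v*(6 + v))
d(c)/C(-143) + 36625 = -5*118*(6 + 118)/(-143) + 36625 = -5*118*124*(-1/143) + 36625 = -73160*(-1/143) + 36625 = 73160/143 + 36625 = 5310535/143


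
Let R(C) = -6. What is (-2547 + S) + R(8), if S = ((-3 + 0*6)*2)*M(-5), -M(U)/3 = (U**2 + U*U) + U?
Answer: -1743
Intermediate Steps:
M(U) = -6*U**2 - 3*U (M(U) = -3*((U**2 + U*U) + U) = -3*((U**2 + U**2) + U) = -3*(2*U**2 + U) = -3*(U + 2*U**2) = -6*U**2 - 3*U)
S = 810 (S = ((-3 + 0*6)*2)*(-3*(-5)*(1 + 2*(-5))) = ((-3 + 0)*2)*(-3*(-5)*(1 - 10)) = (-3*2)*(-3*(-5)*(-9)) = -6*(-135) = 810)
(-2547 + S) + R(8) = (-2547 + 810) - 6 = -1737 - 6 = -1743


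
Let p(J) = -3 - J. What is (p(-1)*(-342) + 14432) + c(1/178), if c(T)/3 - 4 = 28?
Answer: 15212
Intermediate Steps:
c(T) = 96 (c(T) = 12 + 3*28 = 12 + 84 = 96)
(p(-1)*(-342) + 14432) + c(1/178) = ((-3 - 1*(-1))*(-342) + 14432) + 96 = ((-3 + 1)*(-342) + 14432) + 96 = (-2*(-342) + 14432) + 96 = (684 + 14432) + 96 = 15116 + 96 = 15212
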